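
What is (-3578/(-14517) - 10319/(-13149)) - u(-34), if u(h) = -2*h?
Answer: -1420362911/21209337 ≈ -66.969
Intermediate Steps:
(-3578/(-14517) - 10319/(-13149)) - u(-34) = (-3578/(-14517) - 10319/(-13149)) - (-2)*(-34) = (-3578*(-1/14517) - 10319*(-1/13149)) - 1*68 = (3578/14517 + 10319/13149) - 68 = 21872005/21209337 - 68 = -1420362911/21209337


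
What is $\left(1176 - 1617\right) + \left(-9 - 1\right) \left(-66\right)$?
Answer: $219$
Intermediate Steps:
$\left(1176 - 1617\right) + \left(-9 - 1\right) \left(-66\right) = -441 - -660 = -441 + 660 = 219$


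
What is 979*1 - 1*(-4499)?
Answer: 5478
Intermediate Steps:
979*1 - 1*(-4499) = 979 + 4499 = 5478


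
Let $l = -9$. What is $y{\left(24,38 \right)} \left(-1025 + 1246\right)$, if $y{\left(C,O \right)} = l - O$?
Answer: $-10387$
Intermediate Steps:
$y{\left(C,O \right)} = -9 - O$
$y{\left(24,38 \right)} \left(-1025 + 1246\right) = \left(-9 - 38\right) \left(-1025 + 1246\right) = \left(-9 - 38\right) 221 = \left(-47\right) 221 = -10387$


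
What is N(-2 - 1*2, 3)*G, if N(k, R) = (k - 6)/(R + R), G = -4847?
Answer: 24235/3 ≈ 8078.3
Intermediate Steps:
N(k, R) = (-6 + k)/(2*R) (N(k, R) = (-6 + k)/((2*R)) = (-6 + k)*(1/(2*R)) = (-6 + k)/(2*R))
N(-2 - 1*2, 3)*G = ((½)*(-6 + (-2 - 1*2))/3)*(-4847) = ((½)*(⅓)*(-6 + (-2 - 2)))*(-4847) = ((½)*(⅓)*(-6 - 4))*(-4847) = ((½)*(⅓)*(-10))*(-4847) = -5/3*(-4847) = 24235/3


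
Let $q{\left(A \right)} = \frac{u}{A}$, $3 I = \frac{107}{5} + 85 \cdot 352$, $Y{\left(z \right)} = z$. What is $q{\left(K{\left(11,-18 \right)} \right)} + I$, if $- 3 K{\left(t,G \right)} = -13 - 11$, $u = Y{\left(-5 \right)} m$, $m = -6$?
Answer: $\frac{599053}{60} \approx 9984.2$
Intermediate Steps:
$u = 30$ ($u = \left(-5\right) \left(-6\right) = 30$)
$K{\left(t,G \right)} = 8$ ($K{\left(t,G \right)} = - \frac{-13 - 11}{3} = \left(- \frac{1}{3}\right) \left(-24\right) = 8$)
$I = \frac{149707}{15}$ ($I = \frac{\frac{107}{5} + 85 \cdot 352}{3} = \frac{107 \cdot \frac{1}{5} + 29920}{3} = \frac{\frac{107}{5} + 29920}{3} = \frac{1}{3} \cdot \frac{149707}{5} = \frac{149707}{15} \approx 9980.5$)
$q{\left(A \right)} = \frac{30}{A}$
$q{\left(K{\left(11,-18 \right)} \right)} + I = \frac{30}{8} + \frac{149707}{15} = 30 \cdot \frac{1}{8} + \frac{149707}{15} = \frac{15}{4} + \frac{149707}{15} = \frac{599053}{60}$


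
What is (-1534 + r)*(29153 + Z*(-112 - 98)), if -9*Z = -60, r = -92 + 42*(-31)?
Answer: -81260784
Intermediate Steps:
r = -1394 (r = -92 - 1302 = -1394)
Z = 20/3 (Z = -1/9*(-60) = 20/3 ≈ 6.6667)
(-1534 + r)*(29153 + Z*(-112 - 98)) = (-1534 - 1394)*(29153 + 20*(-112 - 98)/3) = -2928*(29153 + (20/3)*(-210)) = -2928*(29153 - 1400) = -2928*27753 = -81260784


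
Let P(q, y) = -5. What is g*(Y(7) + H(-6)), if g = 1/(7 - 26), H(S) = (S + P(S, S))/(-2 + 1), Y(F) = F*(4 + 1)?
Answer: -46/19 ≈ -2.4211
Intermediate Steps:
Y(F) = 5*F (Y(F) = F*5 = 5*F)
H(S) = 5 - S (H(S) = (S - 5)/(-2 + 1) = (-5 + S)/(-1) = (-5 + S)*(-1) = 5 - S)
g = -1/19 (g = 1/(-19) = -1/19 ≈ -0.052632)
g*(Y(7) + H(-6)) = -(5*7 + (5 - 1*(-6)))/19 = -(35 + (5 + 6))/19 = -(35 + 11)/19 = -1/19*46 = -46/19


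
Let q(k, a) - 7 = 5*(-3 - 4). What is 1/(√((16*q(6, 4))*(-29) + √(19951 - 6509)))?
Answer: (12992 + √13442)^(-½) ≈ 0.0087344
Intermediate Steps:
q(k, a) = -28 (q(k, a) = 7 + 5*(-3 - 4) = 7 + 5*(-7) = 7 - 35 = -28)
1/(√((16*q(6, 4))*(-29) + √(19951 - 6509))) = 1/(√((16*(-28))*(-29) + √(19951 - 6509))) = 1/(√(-448*(-29) + √13442)) = 1/(√(12992 + √13442)) = (12992 + √13442)^(-½)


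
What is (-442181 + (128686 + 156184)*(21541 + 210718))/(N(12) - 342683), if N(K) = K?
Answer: -66163179149/342671 ≈ -1.9308e+5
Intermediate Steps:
(-442181 + (128686 + 156184)*(21541 + 210718))/(N(12) - 342683) = (-442181 + (128686 + 156184)*(21541 + 210718))/(12 - 342683) = (-442181 + 284870*232259)/(-342671) = (-442181 + 66163621330)*(-1/342671) = 66163179149*(-1/342671) = -66163179149/342671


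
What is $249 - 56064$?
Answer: $-55815$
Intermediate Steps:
$249 - 56064 = -55815$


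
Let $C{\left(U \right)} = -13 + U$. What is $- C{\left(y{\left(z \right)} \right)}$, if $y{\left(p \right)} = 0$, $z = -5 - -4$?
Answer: $13$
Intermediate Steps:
$z = -1$ ($z = -5 + 4 = -1$)
$- C{\left(y{\left(z \right)} \right)} = - (-13 + 0) = \left(-1\right) \left(-13\right) = 13$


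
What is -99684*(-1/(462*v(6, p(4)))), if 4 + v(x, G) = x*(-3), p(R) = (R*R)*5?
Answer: -8307/847 ≈ -9.8076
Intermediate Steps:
p(R) = 5*R² (p(R) = R²*5 = 5*R²)
v(x, G) = -4 - 3*x (v(x, G) = -4 + x*(-3) = -4 - 3*x)
-99684*(-1/(462*v(6, p(4)))) = -99684*(-1/(462*(-4 - 3*6))) = -99684*(-1/(462*(-4 - 18))) = -99684/(-14*(-22)*33) = -99684/(308*33) = -99684/10164 = -99684*1/10164 = -8307/847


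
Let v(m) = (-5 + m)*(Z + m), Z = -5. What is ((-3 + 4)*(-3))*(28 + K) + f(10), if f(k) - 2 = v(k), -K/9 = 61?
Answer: 1590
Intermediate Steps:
K = -549 (K = -9*61 = -549)
v(m) = (-5 + m)² (v(m) = (-5 + m)*(-5 + m) = (-5 + m)²)
f(k) = 27 + k² - 10*k (f(k) = 2 + (25 + k² - 10*k) = 27 + k² - 10*k)
((-3 + 4)*(-3))*(28 + K) + f(10) = ((-3 + 4)*(-3))*(28 - 549) + (27 + 10² - 10*10) = (1*(-3))*(-521) + (27 + 100 - 100) = -3*(-521) + 27 = 1563 + 27 = 1590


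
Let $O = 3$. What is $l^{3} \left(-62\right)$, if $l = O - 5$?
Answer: $496$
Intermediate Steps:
$l = -2$ ($l = 3 - 5 = -2$)
$l^{3} \left(-62\right) = \left(-2\right)^{3} \left(-62\right) = \left(-8\right) \left(-62\right) = 496$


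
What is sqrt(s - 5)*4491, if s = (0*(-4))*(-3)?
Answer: 4491*I*sqrt(5) ≈ 10042.0*I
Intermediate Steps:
s = 0 (s = 0*(-3) = 0)
sqrt(s - 5)*4491 = sqrt(0 - 5)*4491 = sqrt(-5)*4491 = (I*sqrt(5))*4491 = 4491*I*sqrt(5)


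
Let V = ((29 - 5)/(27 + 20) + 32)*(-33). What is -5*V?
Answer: 252120/47 ≈ 5364.3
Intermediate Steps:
V = -50424/47 (V = (24/47 + 32)*(-33) = (1528/47)*(-33) = -50424/47 ≈ -1072.9)
-5*V = -5*(-50424/47) = 252120/47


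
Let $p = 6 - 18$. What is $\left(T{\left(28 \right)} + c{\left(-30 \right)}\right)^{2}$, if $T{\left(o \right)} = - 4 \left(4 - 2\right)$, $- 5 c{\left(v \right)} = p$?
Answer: $\frac{784}{25} \approx 31.36$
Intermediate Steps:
$p = -12$
$c{\left(v \right)} = \frac{12}{5}$ ($c{\left(v \right)} = \left(- \frac{1}{5}\right) \left(-12\right) = \frac{12}{5}$)
$T{\left(o \right)} = -8$ ($T{\left(o \right)} = \left(-4\right) 2 = -8$)
$\left(T{\left(28 \right)} + c{\left(-30 \right)}\right)^{2} = \left(-8 + \frac{12}{5}\right)^{2} = \left(- \frac{28}{5}\right)^{2} = \frac{784}{25}$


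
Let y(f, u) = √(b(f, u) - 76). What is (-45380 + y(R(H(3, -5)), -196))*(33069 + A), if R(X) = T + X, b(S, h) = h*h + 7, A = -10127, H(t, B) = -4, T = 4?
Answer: -1041107960 + 22942*√38347 ≈ -1.0366e+9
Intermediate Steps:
b(S, h) = 7 + h² (b(S, h) = h² + 7 = 7 + h²)
R(X) = 4 + X
y(f, u) = √(-69 + u²) (y(f, u) = √((7 + u²) - 76) = √(-69 + u²))
(-45380 + y(R(H(3, -5)), -196))*(33069 + A) = (-45380 + √(-69 + (-196)²))*(33069 - 10127) = (-45380 + √(-69 + 38416))*22942 = (-45380 + √38347)*22942 = -1041107960 + 22942*√38347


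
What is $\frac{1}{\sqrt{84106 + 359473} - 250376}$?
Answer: $- \frac{250376}{62687697797} - \frac{\sqrt{443579}}{62687697797} \approx -4.0046 \cdot 10^{-6}$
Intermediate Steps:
$\frac{1}{\sqrt{84106 + 359473} - 250376} = \frac{1}{\sqrt{443579} - 250376} = \frac{1}{-250376 + \sqrt{443579}}$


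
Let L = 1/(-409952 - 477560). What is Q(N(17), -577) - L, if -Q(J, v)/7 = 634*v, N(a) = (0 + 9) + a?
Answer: 2272675053713/887512 ≈ 2.5607e+6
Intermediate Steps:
N(a) = 9 + a
Q(J, v) = -4438*v
L = -1/887512 (L = 1/(-887512) = -1/887512 ≈ -1.1267e-6)
Q(N(17), -577) - L = -4438*(-577) - 1*(-1/887512) = 2560726 + 1/887512 = 2272675053713/887512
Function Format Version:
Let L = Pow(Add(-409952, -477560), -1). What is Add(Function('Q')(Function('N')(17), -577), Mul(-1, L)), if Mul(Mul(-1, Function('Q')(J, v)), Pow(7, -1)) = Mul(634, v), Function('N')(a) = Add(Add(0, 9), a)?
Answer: Rational(2272675053713, 887512) ≈ 2.5607e+6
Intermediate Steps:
Function('N')(a) = Add(9, a)
Function('Q')(J, v) = Mul(-4438, v) (Function('Q')(J, v) = Mul(-7, Mul(634, v)) = Mul(-4438, v))
L = Rational(-1, 887512) (L = Pow(-887512, -1) = Rational(-1, 887512) ≈ -1.1267e-6)
Add(Function('Q')(Function('N')(17), -577), Mul(-1, L)) = Add(Mul(-4438, -577), Mul(-1, Rational(-1, 887512))) = Add(2560726, Rational(1, 887512)) = Rational(2272675053713, 887512)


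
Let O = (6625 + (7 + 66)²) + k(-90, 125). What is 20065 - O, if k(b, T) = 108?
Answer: 8003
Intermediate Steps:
O = 12062 (O = (6625 + (7 + 66)²) + 108 = (6625 + 73²) + 108 = (6625 + 5329) + 108 = 11954 + 108 = 12062)
20065 - O = 20065 - 1*12062 = 20065 - 12062 = 8003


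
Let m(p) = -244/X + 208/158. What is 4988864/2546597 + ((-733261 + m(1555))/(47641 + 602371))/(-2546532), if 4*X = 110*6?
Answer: 107642384789838235759007/54946719772906156897680 ≈ 1.9590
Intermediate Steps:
X = 165 (X = (110*6)/4 = (¼)*660 = 165)
m(p) = -2116/13035 (m(p) = -244/165 + 208/158 = -244*1/165 + 208*(1/158) = -244/165 + 104/79 = -2116/13035)
4988864/2546597 + ((-733261 + m(1555))/(47641 + 602371))/(-2546532) = 4988864/2546597 + ((-733261 - 2116/13035)/(47641 + 602371))/(-2546532) = 4988864*(1/2546597) - 9558059251/13035/650012*(-1/2546532) = 4988864/2546597 - 9558059251/13035*1/650012*(-1/2546532) = 4988864/2546597 - 9558059251/8472906420*(-1/2546532) = 4988864/2546597 + 9558059251/21576527331535440 = 107642384789838235759007/54946719772906156897680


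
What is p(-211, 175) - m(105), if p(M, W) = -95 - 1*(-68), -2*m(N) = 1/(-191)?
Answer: -10315/382 ≈ -27.003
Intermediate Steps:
m(N) = 1/382 (m(N) = -½/(-191) = -½*(-1/191) = 1/382)
p(M, W) = -27 (p(M, W) = -95 + 68 = -27)
p(-211, 175) - m(105) = -27 - 1*1/382 = -27 - 1/382 = -10315/382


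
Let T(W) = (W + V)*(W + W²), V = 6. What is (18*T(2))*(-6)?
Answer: -5184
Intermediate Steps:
T(W) = (6 + W)*(W + W²) (T(W) = (W + 6)*(W + W²) = (6 + W)*(W + W²))
(18*T(2))*(-6) = (18*(2*(6 + 2² + 7*2)))*(-6) = (18*(2*(6 + 4 + 14)))*(-6) = (18*(2*24))*(-6) = (18*48)*(-6) = 864*(-6) = -5184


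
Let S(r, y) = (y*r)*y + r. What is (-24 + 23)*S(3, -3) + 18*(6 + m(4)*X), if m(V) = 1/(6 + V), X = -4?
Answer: 354/5 ≈ 70.800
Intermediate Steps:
S(r, y) = r + r*y² (S(r, y) = (r*y)*y + r = r*y² + r = r + r*y²)
(-24 + 23)*S(3, -3) + 18*(6 + m(4)*X) = (-24 + 23)*(3*(1 + (-3)²)) + 18*(6 - 4/(6 + 4)) = -3*(1 + 9) + 18*(6 - 4/10) = -3*10 + 18*(6 + (⅒)*(-4)) = -1*30 + 18*(6 - ⅖) = -30 + 18*(28/5) = -30 + 504/5 = 354/5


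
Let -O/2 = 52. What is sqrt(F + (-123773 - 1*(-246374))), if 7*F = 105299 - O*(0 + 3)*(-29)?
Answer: sqrt(6681206)/7 ≈ 369.26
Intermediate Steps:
O = -104 (O = -2*52 = -104)
F = 96251/7 (F = (105299 - (-104*(0 + 3))*(-29))/7 = (105299 - (-104*3)*(-29))/7 = (105299 - (-312)*(-29))/7 = (105299 - 1*9048)/7 = (105299 - 9048)/7 = (1/7)*96251 = 96251/7 ≈ 13750.)
sqrt(F + (-123773 - 1*(-246374))) = sqrt(96251/7 + (-123773 - 1*(-246374))) = sqrt(96251/7 + (-123773 + 246374)) = sqrt(96251/7 + 122601) = sqrt(954458/7) = sqrt(6681206)/7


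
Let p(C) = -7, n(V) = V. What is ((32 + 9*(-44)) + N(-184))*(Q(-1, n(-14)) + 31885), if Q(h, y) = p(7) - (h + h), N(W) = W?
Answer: -17470240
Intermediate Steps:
Q(h, y) = -7 - 2*h (Q(h, y) = -7 - (h + h) = -7 - 2*h)
((32 + 9*(-44)) + N(-184))*(Q(-1, n(-14)) + 31885) = ((32 + 9*(-44)) - 184)*((-7 - 2*(-1)) + 31885) = ((32 - 396) - 184)*((-7 + 2) + 31885) = (-364 - 184)*(-5 + 31885) = -548*31880 = -17470240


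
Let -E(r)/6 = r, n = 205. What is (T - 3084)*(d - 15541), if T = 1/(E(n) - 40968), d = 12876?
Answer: 26678419765/3246 ≈ 8.2189e+6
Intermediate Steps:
E(r) = -6*r
T = -1/42198 (T = 1/(-6*205 - 40968) = 1/(-1230 - 40968) = 1/(-42198) = -1/42198 ≈ -2.3698e-5)
(T - 3084)*(d - 15541) = (-1/42198 - 3084)*(12876 - 15541) = -130138633/42198*(-2665) = 26678419765/3246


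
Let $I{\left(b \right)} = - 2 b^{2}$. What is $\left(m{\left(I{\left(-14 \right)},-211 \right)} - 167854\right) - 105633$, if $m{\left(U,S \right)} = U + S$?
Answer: $-274090$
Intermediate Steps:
$m{\left(U,S \right)} = S + U$
$\left(m{\left(I{\left(-14 \right)},-211 \right)} - 167854\right) - 105633 = \left(\left(-211 - 2 \left(-14\right)^{2}\right) - 167854\right) - 105633 = \left(\left(-211 - 392\right) - 167854\right) - 105633 = \left(-603 - 167854\right) - 105633 = -168457 - 105633 = -274090$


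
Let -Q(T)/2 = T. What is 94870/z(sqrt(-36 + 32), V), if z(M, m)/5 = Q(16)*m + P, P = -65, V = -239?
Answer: 18974/7583 ≈ 2.5022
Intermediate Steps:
Q(T) = -2*T
z(M, m) = -325 - 160*m (z(M, m) = 5*((-2*16)*m - 65) = 5*(-32*m - 65) = 5*(-65 - 32*m) = -325 - 160*m)
94870/z(sqrt(-36 + 32), V) = 94870/(-325 - 160*(-239)) = 94870/(-325 + 38240) = 94870/37915 = 94870*(1/37915) = 18974/7583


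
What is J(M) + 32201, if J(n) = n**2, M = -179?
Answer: 64242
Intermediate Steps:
J(M) + 32201 = (-179)**2 + 32201 = 32041 + 32201 = 64242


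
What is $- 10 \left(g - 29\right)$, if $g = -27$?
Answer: $560$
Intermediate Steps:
$- 10 \left(g - 29\right) = - 10 \left(-27 - 29\right) = \left(-10\right) \left(-56\right) = 560$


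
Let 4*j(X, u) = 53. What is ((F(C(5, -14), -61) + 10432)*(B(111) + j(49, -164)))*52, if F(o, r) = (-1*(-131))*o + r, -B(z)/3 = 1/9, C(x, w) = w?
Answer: 17202055/3 ≈ 5.7340e+6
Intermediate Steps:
j(X, u) = 53/4 (j(X, u) = (¼)*53 = 53/4)
B(z) = -⅓ (B(z) = -3/9 = -3*⅑ = -⅓)
F(o, r) = r + 131*o (F(o, r) = 131*o + r = r + 131*o)
((F(C(5, -14), -61) + 10432)*(B(111) + j(49, -164)))*52 = (((-61 + 131*(-14)) + 10432)*(-⅓ + 53/4))*52 = (((-61 - 1834) + 10432)*(155/12))*52 = ((-1895 + 10432)*(155/12))*52 = (8537*(155/12))*52 = (1323235/12)*52 = 17202055/3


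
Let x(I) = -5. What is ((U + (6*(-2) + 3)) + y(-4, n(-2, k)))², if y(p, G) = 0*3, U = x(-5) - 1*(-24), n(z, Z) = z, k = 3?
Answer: 100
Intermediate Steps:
U = 19 (U = -5 - 1*(-24) = -5 + 24 = 19)
y(p, G) = 0
((U + (6*(-2) + 3)) + y(-4, n(-2, k)))² = ((19 + (6*(-2) + 3)) + 0)² = ((19 + (-12 + 3)) + 0)² = ((19 - 9) + 0)² = (10 + 0)² = 10² = 100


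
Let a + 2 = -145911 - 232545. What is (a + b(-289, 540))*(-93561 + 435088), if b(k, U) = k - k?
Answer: -129253625366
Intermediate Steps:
a = -378458 (a = -2 + (-145911 - 232545) = -2 - 378456 = -378458)
b(k, U) = 0
(a + b(-289, 540))*(-93561 + 435088) = (-378458 + 0)*(-93561 + 435088) = -378458*341527 = -129253625366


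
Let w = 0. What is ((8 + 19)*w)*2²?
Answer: 0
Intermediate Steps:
((8 + 19)*w)*2² = ((8 + 19)*0)*2² = (27*0)*4 = 0*4 = 0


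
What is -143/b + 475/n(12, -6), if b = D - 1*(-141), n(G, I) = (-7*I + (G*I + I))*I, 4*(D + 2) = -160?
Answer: 163/216 ≈ 0.75463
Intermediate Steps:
D = -42 (D = -2 + (¼)*(-160) = -2 - 40 = -42)
n(G, I) = I*(-6*I + G*I) (n(G, I) = (-7*I + (I + G*I))*I = (-6*I + G*I)*I = I*(-6*I + G*I))
b = 99 (b = -42 - 1*(-141) = -42 + 141 = 99)
-143/b + 475/n(12, -6) = -143/99 + 475/(((-6)²*(-6 + 12))) = -143*1/99 + 475/((36*6)) = -13/9 + 475/216 = 163/216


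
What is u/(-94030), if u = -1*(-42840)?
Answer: -4284/9403 ≈ -0.45560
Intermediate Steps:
u = 42840
u/(-94030) = 42840/(-94030) = 42840*(-1/94030) = -4284/9403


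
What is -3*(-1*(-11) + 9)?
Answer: -60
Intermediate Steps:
-3*(-1*(-11) + 9) = -3*(11 + 9) = -3*20 = -60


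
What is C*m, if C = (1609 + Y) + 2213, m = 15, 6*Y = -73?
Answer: 114295/2 ≈ 57148.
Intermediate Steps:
Y = -73/6 (Y = (⅙)*(-73) = -73/6 ≈ -12.167)
C = 22859/6 (C = (1609 - 73/6) + 2213 = 9581/6 + 2213 = 22859/6 ≈ 3809.8)
C*m = (22859/6)*15 = 114295/2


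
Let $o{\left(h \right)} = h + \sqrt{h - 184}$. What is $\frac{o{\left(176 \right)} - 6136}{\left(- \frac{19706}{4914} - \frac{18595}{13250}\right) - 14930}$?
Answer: $\frac{38805858000}{97245224533} - \frac{13022100 i \sqrt{2}}{97245224533} \approx 0.39905 - 0.00018938 i$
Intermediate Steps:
$o{\left(h \right)} = h + \sqrt{-184 + h}$
$\frac{o{\left(176 \right)} - 6136}{\left(- \frac{19706}{4914} - \frac{18595}{13250}\right) - 14930} = \frac{\left(176 + \sqrt{-184 + 176}\right) - 6136}{\left(- \frac{19706}{4914} - \frac{18595}{13250}\right) - 14930} = \frac{\left(176 + \sqrt{-8}\right) - 6136}{\left(\left(-19706\right) \frac{1}{4914} - \frac{3719}{2650}\right) - 14930} = \frac{\left(176 + 2 i \sqrt{2}\right) - 6136}{\left(- \frac{9853}{2457} - \frac{3719}{2650}\right) - 14930} = \frac{-5960 + 2 i \sqrt{2}}{- \frac{35248033}{6511050} - 14930} = \frac{-5960 + 2 i \sqrt{2}}{- \frac{97245224533}{6511050}} = \left(-5960 + 2 i \sqrt{2}\right) \left(- \frac{6511050}{97245224533}\right) = \frac{38805858000}{97245224533} - \frac{13022100 i \sqrt{2}}{97245224533}$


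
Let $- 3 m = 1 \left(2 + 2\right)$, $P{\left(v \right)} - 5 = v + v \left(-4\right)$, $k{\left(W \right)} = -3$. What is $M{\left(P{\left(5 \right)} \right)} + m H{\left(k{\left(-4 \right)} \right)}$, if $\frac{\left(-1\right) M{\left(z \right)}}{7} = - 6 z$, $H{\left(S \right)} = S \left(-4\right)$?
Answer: $-436$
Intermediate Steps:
$H{\left(S \right)} = - 4 S$
$P{\left(v \right)} = 5 - 3 v$ ($P{\left(v \right)} = 5 + \left(v + v \left(-4\right)\right) = 5 + \left(v - 4 v\right) = 5 - 3 v$)
$M{\left(z \right)} = 42 z$ ($M{\left(z \right)} = - 7 \left(- 6 z\right) = 42 z$)
$m = - \frac{4}{3}$ ($m = - \frac{1 \left(2 + 2\right)}{3} = - \frac{1 \cdot 4}{3} = \left(- \frac{1}{3}\right) 4 = - \frac{4}{3} \approx -1.3333$)
$M{\left(P{\left(5 \right)} \right)} + m H{\left(k{\left(-4 \right)} \right)} = 42 \left(5 - 15\right) - \frac{4 \left(\left(-4\right) \left(-3\right)\right)}{3} = 42 \left(5 - 15\right) - 16 = 42 \left(-10\right) - 16 = -420 - 16 = -436$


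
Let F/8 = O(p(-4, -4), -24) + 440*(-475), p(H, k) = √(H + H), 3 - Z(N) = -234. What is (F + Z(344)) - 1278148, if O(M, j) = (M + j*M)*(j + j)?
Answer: -2949911 + 17664*I*√2 ≈ -2.9499e+6 + 24981.0*I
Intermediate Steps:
Z(N) = 237 (Z(N) = 3 - 1*(-234) = 3 + 234 = 237)
p(H, k) = √2*√H (p(H, k) = √(2*H) = √2*√H)
O(M, j) = 2*j*(M + M*j) (O(M, j) = (M + M*j)*(2*j) = 2*j*(M + M*j))
F = -1672000 + 17664*I*√2 (F = 8*(2*(√2*√(-4))*(-24)*(1 - 24) + 440*(-475)) = 8*(2*(√2*(2*I))*(-24)*(-23) - 209000) = 8*(2*(2*I*√2)*(-24)*(-23) - 209000) = 8*(2208*I*√2 - 209000) = 8*(-209000 + 2208*I*√2) = -1672000 + 17664*I*√2 ≈ -1.672e+6 + 24981.0*I)
(F + Z(344)) - 1278148 = ((-1672000 + 17664*I*√2) + 237) - 1278148 = (-1671763 + 17664*I*√2) - 1278148 = -2949911 + 17664*I*√2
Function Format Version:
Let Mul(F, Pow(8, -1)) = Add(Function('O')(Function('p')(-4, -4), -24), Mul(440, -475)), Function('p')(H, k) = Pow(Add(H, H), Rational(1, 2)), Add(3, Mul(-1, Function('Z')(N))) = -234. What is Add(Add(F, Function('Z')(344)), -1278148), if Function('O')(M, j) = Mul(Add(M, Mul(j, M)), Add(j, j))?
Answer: Add(-2949911, Mul(17664, I, Pow(2, Rational(1, 2)))) ≈ Add(-2.9499e+6, Mul(24981., I))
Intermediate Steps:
Function('Z')(N) = 237 (Function('Z')(N) = Add(3, Mul(-1, -234)) = Add(3, 234) = 237)
Function('p')(H, k) = Mul(Pow(2, Rational(1, 2)), Pow(H, Rational(1, 2))) (Function('p')(H, k) = Pow(Mul(2, H), Rational(1, 2)) = Mul(Pow(2, Rational(1, 2)), Pow(H, Rational(1, 2))))
Function('O')(M, j) = Mul(2, j, Add(M, Mul(M, j))) (Function('O')(M, j) = Mul(Add(M, Mul(M, j)), Mul(2, j)) = Mul(2, j, Add(M, Mul(M, j))))
F = Add(-1672000, Mul(17664, I, Pow(2, Rational(1, 2)))) (F = Mul(8, Add(Mul(2, Mul(Pow(2, Rational(1, 2)), Pow(-4, Rational(1, 2))), -24, Add(1, -24)), Mul(440, -475))) = Mul(8, Add(Mul(2, Mul(Pow(2, Rational(1, 2)), Mul(2, I)), -24, -23), -209000)) = Mul(8, Add(Mul(2, Mul(2, I, Pow(2, Rational(1, 2))), -24, -23), -209000)) = Mul(8, Add(Mul(2208, I, Pow(2, Rational(1, 2))), -209000)) = Mul(8, Add(-209000, Mul(2208, I, Pow(2, Rational(1, 2))))) = Add(-1672000, Mul(17664, I, Pow(2, Rational(1, 2)))) ≈ Add(-1.6720e+6, Mul(24981., I)))
Add(Add(F, Function('Z')(344)), -1278148) = Add(Add(Add(-1672000, Mul(17664, I, Pow(2, Rational(1, 2)))), 237), -1278148) = Add(Add(-1671763, Mul(17664, I, Pow(2, Rational(1, 2)))), -1278148) = Add(-2949911, Mul(17664, I, Pow(2, Rational(1, 2))))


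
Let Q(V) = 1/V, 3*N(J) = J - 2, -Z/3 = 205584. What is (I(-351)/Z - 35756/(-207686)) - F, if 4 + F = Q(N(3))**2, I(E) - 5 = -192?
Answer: -309181178783/64045377936 ≈ -4.8275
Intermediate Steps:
Z = -616752 (Z = -3*205584 = -616752)
I(E) = -187 (I(E) = 5 - 192 = -187)
N(J) = -2/3 + J/3 (N(J) = (J - 2)/3 = (-2 + J)/3 = -2/3 + J/3)
F = 5 (F = -4 + (1/(-2/3 + (1/3)*3))**2 = -4 + (1/(-2/3 + 1))**2 = -4 + (1/(1/3))**2 = -4 + 3**2 = -4 + 9 = 5)
(I(-351)/Z - 35756/(-207686)) - F = (-187/(-616752) - 35756/(-207686)) - 1*5 = (-187*(-1/616752) - 35756*(-1/207686)) - 5 = (187/616752 + 17878/103843) - 5 = 11045710897/64045377936 - 5 = -309181178783/64045377936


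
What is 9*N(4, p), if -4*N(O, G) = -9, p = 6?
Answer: 81/4 ≈ 20.250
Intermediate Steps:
N(O, G) = 9/4 (N(O, G) = -1/4*(-9) = 9/4)
9*N(4, p) = 9*(9/4) = 81/4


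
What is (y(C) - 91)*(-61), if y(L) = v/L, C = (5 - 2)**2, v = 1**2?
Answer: 49898/9 ≈ 5544.2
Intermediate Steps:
v = 1
C = 9 (C = 3**2 = 9)
y(L) = 1/L
(y(C) - 91)*(-61) = (1/9 - 91)*(-61) = -818/9*(-61) = 49898/9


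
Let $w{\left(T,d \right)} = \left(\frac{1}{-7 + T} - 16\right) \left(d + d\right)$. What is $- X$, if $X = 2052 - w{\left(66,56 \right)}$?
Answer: $- \frac{226684}{59} \approx -3842.1$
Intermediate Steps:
$w{\left(T,d \right)} = 2 d \left(-16 + \frac{1}{-7 + T}\right)$ ($w{\left(T,d \right)} = \left(-16 + \frac{1}{-7 + T}\right) 2 d = 2 d \left(-16 + \frac{1}{-7 + T}\right)$)
$X = \frac{226684}{59}$ ($X = 2052 - 2 \cdot 56 \frac{1}{-7 + 66} \left(113 - 1056\right) = 2052 - 2 \cdot 56 \cdot \frac{1}{59} \left(113 - 1056\right) = 2052 - 2 \cdot 56 \cdot \frac{1}{59} \left(-943\right) = 2052 - - \frac{105616}{59} = 2052 + \frac{105616}{59} = \frac{226684}{59} \approx 3842.1$)
$- X = \left(-1\right) \frac{226684}{59} = - \frac{226684}{59}$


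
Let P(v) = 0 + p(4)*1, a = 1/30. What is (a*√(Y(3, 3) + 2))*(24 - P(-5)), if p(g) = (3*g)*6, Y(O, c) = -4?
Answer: -8*I*√2/5 ≈ -2.2627*I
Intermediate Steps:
a = 1/30 ≈ 0.033333
p(g) = 18*g
P(v) = 72 (P(v) = 0 + (18*4)*1 = 0 + 72*1 = 0 + 72 = 72)
(a*√(Y(3, 3) + 2))*(24 - P(-5)) = (√(-4 + 2)/30)*(24 - 1*72) = (√(-2)/30)*(24 - 72) = ((I*√2)/30)*(-48) = (I*√2/30)*(-48) = -8*I*√2/5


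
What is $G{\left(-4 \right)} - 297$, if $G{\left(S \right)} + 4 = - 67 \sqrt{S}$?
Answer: $-301 - 134 i \approx -301.0 - 134.0 i$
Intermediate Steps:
$G{\left(S \right)} = -4 - 67 \sqrt{S}$
$G{\left(-4 \right)} - 297 = \left(-4 - 67 \sqrt{-4}\right) - 297 = \left(-4 - 67 \cdot 2 i\right) - 297 = \left(-4 - 134 i\right) - 297 = -301 - 134 i$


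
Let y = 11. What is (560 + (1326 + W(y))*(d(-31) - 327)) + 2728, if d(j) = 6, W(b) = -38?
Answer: -410160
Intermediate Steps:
(560 + (1326 + W(y))*(d(-31) - 327)) + 2728 = (560 + (1326 - 38)*(6 - 327)) + 2728 = (560 + 1288*(-321)) + 2728 = (560 - 413448) + 2728 = -412888 + 2728 = -410160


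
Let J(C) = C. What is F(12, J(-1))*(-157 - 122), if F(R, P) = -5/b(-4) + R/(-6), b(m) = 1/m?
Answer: -5022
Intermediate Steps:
b(m) = 1/m
F(R, P) = 20 - R/6 (F(R, P) = -5/(1/(-4)) + R/(-6) = -5/(-¼) + R*(-⅙) = -5*(-4) - R/6 = 20 - R/6)
F(12, J(-1))*(-157 - 122) = (20 - ⅙*12)*(-157 - 122) = (20 - 2)*(-279) = 18*(-279) = -5022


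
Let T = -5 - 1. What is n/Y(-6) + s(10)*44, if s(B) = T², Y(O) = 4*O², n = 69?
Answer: 76055/48 ≈ 1584.5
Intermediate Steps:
T = -6
s(B) = 36 (s(B) = (-6)² = 36)
n/Y(-6) + s(10)*44 = 69/((4*(-6)²)) + 36*44 = 69/((4*36)) + 1584 = 69/144 + 1584 = 69*(1/144) + 1584 = 23/48 + 1584 = 76055/48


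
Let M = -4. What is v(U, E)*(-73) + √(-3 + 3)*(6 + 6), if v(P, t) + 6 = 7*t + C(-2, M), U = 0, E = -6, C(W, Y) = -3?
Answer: 3723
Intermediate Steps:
v(P, t) = -9 + 7*t (v(P, t) = -6 + (7*t - 3) = -6 + (-3 + 7*t) = -9 + 7*t)
v(U, E)*(-73) + √(-3 + 3)*(6 + 6) = (-9 + 7*(-6))*(-73) + √(-3 + 3)*(6 + 6) = (-9 - 42)*(-73) + √0*12 = -51*(-73) + 0*12 = 3723 + 0 = 3723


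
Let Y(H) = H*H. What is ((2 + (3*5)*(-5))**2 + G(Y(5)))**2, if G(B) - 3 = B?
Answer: 28697449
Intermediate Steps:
Y(H) = H**2
G(B) = 3 + B
((2 + (3*5)*(-5))**2 + G(Y(5)))**2 = ((2 + (3*5)*(-5))**2 + (3 + 5**2))**2 = ((2 + 15*(-5))**2 + (3 + 25))**2 = ((2 - 75)**2 + 28)**2 = ((-73)**2 + 28)**2 = (5329 + 28)**2 = 5357**2 = 28697449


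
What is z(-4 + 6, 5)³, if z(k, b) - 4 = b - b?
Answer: 64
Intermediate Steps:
z(k, b) = 4 (z(k, b) = 4 + (b - b) = 4 + 0 = 4)
z(-4 + 6, 5)³ = 4³ = 64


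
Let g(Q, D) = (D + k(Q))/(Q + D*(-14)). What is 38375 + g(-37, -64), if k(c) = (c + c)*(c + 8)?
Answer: 32966207/859 ≈ 38377.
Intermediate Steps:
k(c) = 2*c*(8 + c) (k(c) = (2*c)*(8 + c) = 2*c*(8 + c))
g(Q, D) = (D + 2*Q*(8 + Q))/(Q - 14*D) (g(Q, D) = (D + 2*Q*(8 + Q))/(Q + D*(-14)) = (D + 2*Q*(8 + Q))/(Q - 14*D))
38375 + g(-37, -64) = 38375 + (-1*(-64) - 2*(-37)*(8 - 37))/(-1*(-37) + 14*(-64)) = 38375 + (64 - 2*(-37)*(-29))/(37 - 896) = 38375 + (64 - 2146)/(-859) = 38375 - 1/859*(-2082) = 38375 + 2082/859 = 32966207/859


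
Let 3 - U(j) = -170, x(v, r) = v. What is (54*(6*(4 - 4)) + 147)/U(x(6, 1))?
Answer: 147/173 ≈ 0.84971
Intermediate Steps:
U(j) = 173 (U(j) = 3 - 1*(-170) = 3 + 170 = 173)
(54*(6*(4 - 4)) + 147)/U(x(6, 1)) = (54*(6*(4 - 4)) + 147)/173 = (54*(6*0) + 147)*(1/173) = (54*0 + 147)*(1/173) = (0 + 147)*(1/173) = 147*(1/173) = 147/173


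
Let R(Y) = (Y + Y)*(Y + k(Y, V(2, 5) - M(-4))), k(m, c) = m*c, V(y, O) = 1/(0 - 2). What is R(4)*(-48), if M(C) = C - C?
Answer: -768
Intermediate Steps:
M(C) = 0
V(y, O) = -½ (V(y, O) = 1/(-2) = -½)
k(m, c) = c*m
R(Y) = Y² (R(Y) = (Y + Y)*(Y + (-½ - 1*0)*Y) = (2*Y)*(Y + (-½ + 0)*Y) = (2*Y)*(Y - Y/2) = (2*Y)*(Y/2) = Y²)
R(4)*(-48) = 4²*(-48) = 16*(-48) = -768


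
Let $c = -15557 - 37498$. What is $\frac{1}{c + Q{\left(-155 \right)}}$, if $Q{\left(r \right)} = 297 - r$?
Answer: $- \frac{1}{52603} \approx -1.901 \cdot 10^{-5}$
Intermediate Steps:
$c = -53055$
$\frac{1}{c + Q{\left(-155 \right)}} = \frac{1}{-53055 + \left(297 - -155\right)} = \frac{1}{-53055 + \left(297 + 155\right)} = \frac{1}{-53055 + 452} = \frac{1}{-52603} = - \frac{1}{52603}$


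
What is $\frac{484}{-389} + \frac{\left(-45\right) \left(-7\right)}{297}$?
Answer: $- \frac{2357}{12837} \approx -0.18361$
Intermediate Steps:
$\frac{484}{-389} + \frac{\left(-45\right) \left(-7\right)}{297} = 484 \left(- \frac{1}{389}\right) + 315 \cdot \frac{1}{297} = - \frac{484}{389} + \frac{35}{33} = - \frac{2357}{12837}$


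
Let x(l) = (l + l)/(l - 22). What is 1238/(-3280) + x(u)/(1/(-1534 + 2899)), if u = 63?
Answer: 6878981/1640 ≈ 4194.5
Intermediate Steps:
x(l) = 2*l/(-22 + l) (x(l) = (2*l)/(-22 + l) = 2*l/(-22 + l))
1238/(-3280) + x(u)/(1/(-1534 + 2899)) = 1238/(-3280) + (2*63/(-22 + 63))/(1/(-1534 + 2899)) = 1238*(-1/3280) + (2*63/41)/(1/1365) = -619/1640 + (2*63*(1/41))/(1/1365) = -619/1640 + (126/41)*1365 = -619/1640 + 171990/41 = 6878981/1640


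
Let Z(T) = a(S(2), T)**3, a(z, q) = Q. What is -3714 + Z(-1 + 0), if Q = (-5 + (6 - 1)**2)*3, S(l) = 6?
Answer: 212286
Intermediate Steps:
Q = 60 (Q = (-5 + 5**2)*3 = (-5 + 25)*3 = 20*3 = 60)
a(z, q) = 60
Z(T) = 216000 (Z(T) = 60**3 = 216000)
-3714 + Z(-1 + 0) = -3714 + 216000 = 212286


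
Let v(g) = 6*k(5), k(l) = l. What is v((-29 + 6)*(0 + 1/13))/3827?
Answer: 30/3827 ≈ 0.0078390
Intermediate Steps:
v(g) = 30 (v(g) = 6*5 = 30)
v((-29 + 6)*(0 + 1/13))/3827 = 30/3827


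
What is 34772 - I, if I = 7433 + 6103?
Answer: 21236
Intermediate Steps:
I = 13536
34772 - I = 34772 - 1*13536 = 34772 - 13536 = 21236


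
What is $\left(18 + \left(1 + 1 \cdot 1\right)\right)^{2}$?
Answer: $400$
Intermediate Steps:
$\left(18 + \left(1 + 1 \cdot 1\right)\right)^{2} = \left(18 + \left(1 + 1\right)\right)^{2} = \left(18 + 2\right)^{2} = 20^{2} = 400$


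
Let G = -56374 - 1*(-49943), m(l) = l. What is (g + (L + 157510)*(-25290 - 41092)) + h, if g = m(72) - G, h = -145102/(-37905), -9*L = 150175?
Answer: -1063026569942599/113715 ≈ -9.3482e+9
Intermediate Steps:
L = -150175/9 (L = -⅑*150175 = -150175/9 ≈ -16686.)
h = 145102/37905 (h = -145102*(-1/37905) = 145102/37905 ≈ 3.8280)
G = -6431 (G = -56374 + 49943 = -6431)
g = 6503 (g = 72 - 1*(-6431) = 72 + 6431 = 6503)
(g + (L + 157510)*(-25290 - 41092)) + h = (6503 + (-150175/9 + 157510)*(-25290 - 41092)) + 145102/37905 = (6503 + (1267415/9)*(-66382)) + 145102/37905 = (6503 - 84133542530/9) + 145102/37905 = -84133484003/9 + 145102/37905 = -1063026569942599/113715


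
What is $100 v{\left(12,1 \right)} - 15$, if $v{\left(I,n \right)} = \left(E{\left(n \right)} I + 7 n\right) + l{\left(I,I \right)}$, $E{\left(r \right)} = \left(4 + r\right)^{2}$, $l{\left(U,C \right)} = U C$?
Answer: $45085$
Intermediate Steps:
$l{\left(U,C \right)} = C U$
$v{\left(I,n \right)} = I^{2} + 7 n + I \left(4 + n\right)^{2}$ ($v{\left(I,n \right)} = \left(\left(4 + n\right)^{2} I + 7 n\right) + I I = \left(I \left(4 + n\right)^{2} + 7 n\right) + I^{2} = \left(7 n + I \left(4 + n\right)^{2}\right) + I^{2} = I^{2} + 7 n + I \left(4 + n\right)^{2}$)
$100 v{\left(12,1 \right)} - 15 = 100 \left(12^{2} + 7 \cdot 1 + 12 \left(4 + 1\right)^{2}\right) - 15 = 100 \left(144 + 7 + 12 \cdot 5^{2}\right) - 15 = 100 \left(144 + 7 + 12 \cdot 25\right) - 15 = 100 \left(144 + 7 + 300\right) - 15 = 100 \cdot 451 - 15 = 45100 - 15 = 45085$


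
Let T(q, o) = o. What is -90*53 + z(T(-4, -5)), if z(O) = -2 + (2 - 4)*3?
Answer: -4778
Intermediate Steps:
z(O) = -8 (z(O) = -2 - 2*3 = -2 - 6 = -8)
-90*53 + z(T(-4, -5)) = -90*53 - 8 = -4770 - 8 = -4778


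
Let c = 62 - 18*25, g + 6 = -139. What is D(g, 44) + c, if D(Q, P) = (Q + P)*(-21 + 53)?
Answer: -3620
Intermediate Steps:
g = -145 (g = -6 - 139 = -145)
D(Q, P) = 32*P + 32*Q (D(Q, P) = (P + Q)*32 = 32*P + 32*Q)
c = -388 (c = 62 - 450 = -388)
D(g, 44) + c = (32*44 + 32*(-145)) - 388 = (1408 - 4640) - 388 = -3232 - 388 = -3620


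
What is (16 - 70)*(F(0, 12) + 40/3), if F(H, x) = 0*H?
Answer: -720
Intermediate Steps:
F(H, x) = 0
(16 - 70)*(F(0, 12) + 40/3) = (16 - 70)*(0 + 40/3) = -54*(0 + (⅓)*40) = -54*(0 + 40/3) = -54*40/3 = -720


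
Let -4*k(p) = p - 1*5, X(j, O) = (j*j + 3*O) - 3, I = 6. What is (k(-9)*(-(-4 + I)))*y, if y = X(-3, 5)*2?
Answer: -294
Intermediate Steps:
X(j, O) = -3 + j² + 3*O (X(j, O) = (j² + 3*O) - 3 = -3 + j² + 3*O)
k(p) = 5/4 - p/4 (k(p) = -(p - 1*5)/4 = -(p - 5)/4 = -(-5 + p)/4 = 5/4 - p/4)
y = 42 (y = (-3 + (-3)² + 3*5)*2 = (-3 + 9 + 15)*2 = 21*2 = 42)
(k(-9)*(-(-4 + I)))*y = ((5/4 - ¼*(-9))*(-(-4 + 6)))*42 = ((5/4 + 9/4)*(-1*2))*42 = ((7/2)*(-2))*42 = -7*42 = -294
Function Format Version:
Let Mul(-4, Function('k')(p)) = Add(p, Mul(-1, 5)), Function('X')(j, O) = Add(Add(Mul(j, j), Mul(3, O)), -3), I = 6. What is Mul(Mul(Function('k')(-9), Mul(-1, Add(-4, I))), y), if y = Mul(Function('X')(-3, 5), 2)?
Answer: -294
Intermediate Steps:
Function('X')(j, O) = Add(-3, Pow(j, 2), Mul(3, O)) (Function('X')(j, O) = Add(Add(Pow(j, 2), Mul(3, O)), -3) = Add(-3, Pow(j, 2), Mul(3, O)))
Function('k')(p) = Add(Rational(5, 4), Mul(Rational(-1, 4), p)) (Function('k')(p) = Mul(Rational(-1, 4), Add(p, Mul(-1, 5))) = Mul(Rational(-1, 4), Add(p, -5)) = Mul(Rational(-1, 4), Add(-5, p)) = Add(Rational(5, 4), Mul(Rational(-1, 4), p)))
y = 42 (y = Mul(Add(-3, Pow(-3, 2), Mul(3, 5)), 2) = Mul(Add(-3, 9, 15), 2) = Mul(21, 2) = 42)
Mul(Mul(Function('k')(-9), Mul(-1, Add(-4, I))), y) = Mul(Mul(Add(Rational(5, 4), Mul(Rational(-1, 4), -9)), Mul(-1, Add(-4, 6))), 42) = Mul(Mul(Add(Rational(5, 4), Rational(9, 4)), Mul(-1, 2)), 42) = Mul(Mul(Rational(7, 2), -2), 42) = Mul(-7, 42) = -294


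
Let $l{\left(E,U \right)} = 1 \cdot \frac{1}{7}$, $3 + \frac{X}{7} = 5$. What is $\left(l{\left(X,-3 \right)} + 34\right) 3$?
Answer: $\frac{717}{7} \approx 102.43$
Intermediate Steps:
$X = 14$ ($X = -21 + 7 \cdot 5 = -21 + 35 = 14$)
$l{\left(E,U \right)} = \frac{1}{7}$ ($l{\left(E,U \right)} = 1 \cdot \frac{1}{7} = \frac{1}{7}$)
$\left(l{\left(X,-3 \right)} + 34\right) 3 = \left(\frac{1}{7} + 34\right) 3 = \frac{239}{7} \cdot 3 = \frac{717}{7}$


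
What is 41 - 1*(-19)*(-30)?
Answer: -529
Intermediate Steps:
41 - 1*(-19)*(-30) = 41 + 19*(-30) = 41 - 570 = -529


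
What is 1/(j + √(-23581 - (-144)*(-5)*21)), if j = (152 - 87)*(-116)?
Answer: -580/4376177 - I*√229/4376177 ≈ -0.00013254 - 3.458e-6*I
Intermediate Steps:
j = -7540 (j = 65*(-116) = -7540)
1/(j + √(-23581 - (-144)*(-5)*21)) = 1/(-7540 + √(-23581 - (-144)*(-5)*21)) = 1/(-7540 + √(-23581 - 16*45*21)) = 1/(-7540 + √(-23581 - 720*21)) = 1/(-7540 + √(-23581 - 15120)) = 1/(-7540 + √(-38701)) = 1/(-7540 + 13*I*√229)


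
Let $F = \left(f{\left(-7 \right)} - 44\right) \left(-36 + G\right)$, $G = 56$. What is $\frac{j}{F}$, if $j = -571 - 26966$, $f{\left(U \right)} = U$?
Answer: $\frac{9179}{340} \approx 26.997$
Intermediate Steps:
$F = -1020$ ($F = \left(-7 - 44\right) \left(-36 + 56\right) = \left(-7 - 44\right) 20 = \left(-51\right) 20 = -1020$)
$j = -27537$ ($j = -571 - 26966 = -27537$)
$\frac{j}{F} = - \frac{27537}{-1020} = \left(-27537\right) \left(- \frac{1}{1020}\right) = \frac{9179}{340}$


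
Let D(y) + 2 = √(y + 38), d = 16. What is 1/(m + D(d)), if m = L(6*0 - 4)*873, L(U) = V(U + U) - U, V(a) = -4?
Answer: 1/25 + 3*√6/50 ≈ 0.18697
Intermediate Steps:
D(y) = -2 + √(38 + y) (D(y) = -2 + √(y + 38) = -2 + √(38 + y))
L(U) = -4 - U
m = 0 (m = (-4 - (6*0 - 4))*873 = (-4 - (0 - 4))*873 = (-4 - 1*(-4))*873 = (-4 + 4)*873 = 0*873 = 0)
1/(m + D(d)) = 1/(0 + (-2 + √(38 + 16))) = 1/(0 + (-2 + √54)) = 1/(0 + (-2 + 3*√6)) = 1/(-2 + 3*√6)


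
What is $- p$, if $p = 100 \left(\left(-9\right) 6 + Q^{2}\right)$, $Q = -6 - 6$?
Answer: $-9000$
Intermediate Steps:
$Q = -12$
$p = 9000$ ($p = 100 \left(\left(-9\right) 6 + \left(-12\right)^{2}\right) = 100 \left(-54 + 144\right) = 100 \cdot 90 = 9000$)
$- p = \left(-1\right) 9000 = -9000$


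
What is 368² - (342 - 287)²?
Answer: 132399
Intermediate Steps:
368² - (342 - 287)² = 135424 - 1*55² = 135424 - 1*3025 = 135424 - 3025 = 132399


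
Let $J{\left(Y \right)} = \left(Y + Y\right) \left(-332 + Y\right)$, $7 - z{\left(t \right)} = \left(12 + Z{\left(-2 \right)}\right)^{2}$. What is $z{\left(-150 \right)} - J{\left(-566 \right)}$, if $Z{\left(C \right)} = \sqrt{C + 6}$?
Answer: $-1016725$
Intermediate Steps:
$Z{\left(C \right)} = \sqrt{6 + C}$
$z{\left(t \right)} = -189$ ($z{\left(t \right)} = 7 - \left(12 + \sqrt{6 - 2}\right)^{2} = 7 - \left(12 + \sqrt{4}\right)^{2} = 7 - \left(12 + 2\right)^{2} = 7 - 14^{2} = 7 - 196 = -189$)
$J{\left(Y \right)} = 2 Y \left(-332 + Y\right)$
$z{\left(-150 \right)} - J{\left(-566 \right)} = -189 - 2 \left(-566\right) \left(-332 - 566\right) = -189 - 2 \left(-566\right) \left(-898\right) = -189 - 1016536 = -1016725$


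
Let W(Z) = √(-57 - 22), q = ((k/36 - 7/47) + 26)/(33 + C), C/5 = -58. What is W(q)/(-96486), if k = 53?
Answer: -I*√79/96486 ≈ -9.2119e-5*I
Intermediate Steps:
C = -290 (C = 5*(-58) = -290)
q = -46231/434844 (q = ((53/36 - 7/47) + 26)/(33 - 290) = ((53*(1/36) - 7*1/47) + 26)/(-257) = ((53/36 - 7/47) + 26)*(-1/257) = (2239/1692 + 26)*(-1/257) = (46231/1692)*(-1/257) = -46231/434844 ≈ -0.10632)
W(Z) = I*√79 (W(Z) = √(-79) = I*√79)
W(q)/(-96486) = (I*√79)/(-96486) = (I*√79)*(-1/96486) = -I*√79/96486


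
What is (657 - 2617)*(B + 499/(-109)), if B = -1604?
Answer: 343656600/109 ≈ 3.1528e+6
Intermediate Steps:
(657 - 2617)*(B + 499/(-109)) = (657 - 2617)*(-1604 + 499/(-109)) = -1960*(-1604 + 499*(-1/109)) = -1960*(-1604 - 499/109) = -1960*(-175335/109) = 343656600/109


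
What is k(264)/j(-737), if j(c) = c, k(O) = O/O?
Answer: -1/737 ≈ -0.0013569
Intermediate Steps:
k(O) = 1
k(264)/j(-737) = 1/(-737) = 1*(-1/737) = -1/737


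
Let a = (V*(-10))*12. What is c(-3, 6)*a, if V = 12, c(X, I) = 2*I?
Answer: -17280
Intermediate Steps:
a = -1440 (a = (12*(-10))*12 = -120*12 = -1440)
c(-3, 6)*a = (2*6)*(-1440) = 12*(-1440) = -17280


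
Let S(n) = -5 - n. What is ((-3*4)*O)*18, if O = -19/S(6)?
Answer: -4104/11 ≈ -373.09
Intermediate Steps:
O = 19/11 (O = -19/(-5 - 1*6) = -19/(-5 - 6) = -19/(-11) = -19*(-1/11) = 19/11 ≈ 1.7273)
((-3*4)*O)*18 = (-3*4*(19/11))*18 = -12*19/11*18 = -228/11*18 = -4104/11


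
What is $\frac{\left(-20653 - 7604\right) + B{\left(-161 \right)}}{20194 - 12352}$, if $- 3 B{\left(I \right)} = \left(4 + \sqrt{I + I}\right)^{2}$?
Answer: $- \frac{9385}{2614} - \frac{4 i \sqrt{322}}{11763} \approx -3.5903 - 0.006102 i$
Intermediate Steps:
$B{\left(I \right)} = - \frac{\left(4 + \sqrt{2} \sqrt{I}\right)^{2}}{3}$ ($B{\left(I \right)} = - \frac{\left(4 + \sqrt{I + I}\right)^{2}}{3} = - \frac{\left(4 + \sqrt{2 I}\right)^{2}}{3} = - \frac{\left(4 + \sqrt{2} \sqrt{I}\right)^{2}}{3}$)
$\frac{\left(-20653 - 7604\right) + B{\left(-161 \right)}}{20194 - 12352} = \frac{\left(-20653 - 7604\right) - \frac{\left(4 + \sqrt{2} \sqrt{-161}\right)^{2}}{3}}{20194 - 12352} = \frac{-28257 - \frac{\left(4 + \sqrt{2} i \sqrt{161}\right)^{2}}{3}}{7842} = \left(-28257 - \frac{\left(4 + i \sqrt{322}\right)^{2}}{3}\right) \frac{1}{7842} = - \frac{9419}{2614} - \frac{\left(4 + i \sqrt{322}\right)^{2}}{23526}$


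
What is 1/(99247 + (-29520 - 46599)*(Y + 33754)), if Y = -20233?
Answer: -1/1029105752 ≈ -9.7172e-10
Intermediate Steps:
1/(99247 + (-29520 - 46599)*(Y + 33754)) = 1/(99247 + (-29520 - 46599)*(-20233 + 33754)) = 1/(99247 - 76119*13521) = 1/(99247 - 1029204999) = 1/(-1029105752) = -1/1029105752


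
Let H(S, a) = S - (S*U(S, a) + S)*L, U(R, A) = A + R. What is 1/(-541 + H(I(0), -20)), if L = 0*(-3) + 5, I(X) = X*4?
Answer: -1/541 ≈ -0.0018484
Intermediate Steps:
I(X) = 4*X
L = 5 (L = 0 + 5 = 5)
H(S, a) = -4*S - 5*S*(S + a) (H(S, a) = S - (S*(a + S) + S)*5 = S - (S*(S + a) + S)*5 = S - (S + S*(S + a))*5 = S - (5*S + 5*S*(S + a)) = S + (-5*S - 5*S*(S + a)) = -4*S - 5*S*(S + a))
1/(-541 + H(I(0), -20)) = 1/(-541 - 4*0*(4 + 5*(4*0) + 5*(-20))) = 1/(-541 - 1*0*(4 + 5*0 - 100)) = 1/(-541 - 1*0*(4 + 0 - 100)) = 1/(-541 - 1*0*(-96)) = 1/(-541 + 0) = 1/(-541) = -1/541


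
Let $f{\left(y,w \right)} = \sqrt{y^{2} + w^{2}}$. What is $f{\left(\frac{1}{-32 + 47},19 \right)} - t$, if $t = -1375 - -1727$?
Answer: $-352 + \frac{\sqrt{81226}}{15} \approx -333.0$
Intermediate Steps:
$t = 352$ ($t = -1375 + 1727 = 352$)
$f{\left(y,w \right)} = \sqrt{w^{2} + y^{2}}$
$f{\left(\frac{1}{-32 + 47},19 \right)} - t = \sqrt{19^{2} + \left(\frac{1}{-32 + 47}\right)^{2}} - 352 = \sqrt{361 + \left(\frac{1}{15}\right)^{2}} - 352 = \sqrt{361 + \frac{1}{225}} - 352 = \sqrt{\frac{81226}{225}} - 352 = \frac{\sqrt{81226}}{15} - 352 = -352 + \frac{\sqrt{81226}}{15}$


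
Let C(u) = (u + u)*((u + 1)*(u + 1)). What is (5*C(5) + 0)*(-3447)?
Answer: -6204600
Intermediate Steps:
C(u) = 2*u*(1 + u)² (C(u) = (2*u)*((1 + u)*(1 + u)) = (2*u)*(1 + u)² = 2*u*(1 + u)²)
(5*C(5) + 0)*(-3447) = (5*(2*5*(1 + 5)²) + 0)*(-3447) = (5*(2*5*6²) + 0)*(-3447) = (5*(2*5*36) + 0)*(-3447) = (5*360 + 0)*(-3447) = (1800 + 0)*(-3447) = 1800*(-3447) = -6204600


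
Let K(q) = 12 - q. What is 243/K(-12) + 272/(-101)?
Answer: 6005/808 ≈ 7.4319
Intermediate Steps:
243/K(-12) + 272/(-101) = 243/(12 - 1*(-12)) + 272/(-101) = 243/(12 + 12) + 272*(-1/101) = 243/24 - 272/101 = 243*(1/24) - 272/101 = 81/8 - 272/101 = 6005/808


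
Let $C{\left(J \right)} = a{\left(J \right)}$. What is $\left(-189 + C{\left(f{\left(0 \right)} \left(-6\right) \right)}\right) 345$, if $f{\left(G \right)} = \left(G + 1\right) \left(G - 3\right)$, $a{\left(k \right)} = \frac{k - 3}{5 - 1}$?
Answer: $- \frac{255645}{4} \approx -63911.0$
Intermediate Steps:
$a{\left(k \right)} = - \frac{3}{4} + \frac{k}{4}$ ($a{\left(k \right)} = \frac{-3 + k}{4} = \left(-3 + k\right) \frac{1}{4} = - \frac{3}{4} + \frac{k}{4}$)
$f{\left(G \right)} = \left(1 + G\right) \left(-3 + G\right)$
$C{\left(J \right)} = - \frac{3}{4} + \frac{J}{4}$
$\left(-189 + C{\left(f{\left(0 \right)} \left(-6\right) \right)}\right) 345 = \left(-189 - \left(\frac{3}{4} - \frac{\left(-3 + 0^{2} - 0\right) \left(-6\right)}{4}\right)\right) 345 = \left(-189 - \left(\frac{3}{4} - \frac{\left(-3 + 0 + 0\right) \left(-6\right)}{4}\right)\right) 345 = \left(-189 - \left(\frac{3}{4} - \frac{\left(-3\right) \left(-6\right)}{4}\right)\right) 345 = \left(-189 + \left(- \frac{3}{4} + \frac{1}{4} \cdot 18\right)\right) 345 = \left(-189 + \left(- \frac{3}{4} + \frac{9}{2}\right)\right) 345 = \left(-189 + \frac{15}{4}\right) 345 = \left(- \frac{741}{4}\right) 345 = - \frac{255645}{4}$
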